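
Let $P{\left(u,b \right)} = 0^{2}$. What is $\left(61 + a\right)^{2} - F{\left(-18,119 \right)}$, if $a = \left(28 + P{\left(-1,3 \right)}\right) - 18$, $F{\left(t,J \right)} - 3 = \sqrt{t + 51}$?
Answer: $5038 - \sqrt{33} \approx 5032.3$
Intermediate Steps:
$P{\left(u,b \right)} = 0$
$F{\left(t,J \right)} = 3 + \sqrt{51 + t}$ ($F{\left(t,J \right)} = 3 + \sqrt{t + 51} = 3 + \sqrt{51 + t}$)
$a = 10$ ($a = \left(28 + 0\right) - 18 = 28 - 18 = 10$)
$\left(61 + a\right)^{2} - F{\left(-18,119 \right)} = \left(61 + 10\right)^{2} - \left(3 + \sqrt{51 - 18}\right) = 71^{2} - \left(3 + \sqrt{33}\right) = 5041 - \left(3 + \sqrt{33}\right) = 5038 - \sqrt{33}$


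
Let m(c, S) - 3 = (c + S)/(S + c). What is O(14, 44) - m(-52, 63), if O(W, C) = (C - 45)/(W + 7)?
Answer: -85/21 ≈ -4.0476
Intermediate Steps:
m(c, S) = 4 (m(c, S) = 3 + (c + S)/(S + c) = 3 + (S + c)/(S + c) = 3 + 1 = 4)
O(W, C) = (-45 + C)/(7 + W)
O(14, 44) - m(-52, 63) = (-45 + 44)/(7 + 14) - 1*4 = -1/21 - 4 = -85/21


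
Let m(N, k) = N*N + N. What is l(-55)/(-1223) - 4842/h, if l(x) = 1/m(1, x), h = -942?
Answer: 1973765/384022 ≈ 5.1397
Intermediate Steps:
m(N, k) = N + N**2 (m(N, k) = N**2 + N = N + N**2)
l(x) = 1/2 (l(x) = 1/(1*(1 + 1)) = 1/(1*2) = 1/2)
l(-55)/(-1223) - 4842/h = (1/2)/(-1223) - 4842/(-942) = (1/2)*(-1/1223) - 4842*(-1/942) = -1/2446 + 807/157 = 1973765/384022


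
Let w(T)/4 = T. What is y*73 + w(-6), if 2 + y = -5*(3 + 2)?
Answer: -1995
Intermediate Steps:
y = -27 (y = -2 - 5*(3 + 2) = -2 - 5*5 = -2 - 25 = -27)
w(T) = 4*T
y*73 + w(-6) = -27*73 + 4*(-6) = -1971 - 24 = -1995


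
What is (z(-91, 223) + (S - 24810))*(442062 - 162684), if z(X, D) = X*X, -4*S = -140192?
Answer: 5173801182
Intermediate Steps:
S = 35048 (S = -1/4*(-140192) = 35048)
z(X, D) = X**2
(z(-91, 223) + (S - 24810))*(442062 - 162684) = ((-91)**2 + (35048 - 24810))*(442062 - 162684) = (8281 + 10238)*279378 = 18519*279378 = 5173801182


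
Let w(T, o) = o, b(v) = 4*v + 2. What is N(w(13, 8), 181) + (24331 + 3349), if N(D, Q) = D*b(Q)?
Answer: 33488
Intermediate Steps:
b(v) = 2 + 4*v
N(D, Q) = D*(2 + 4*Q)
N(w(13, 8), 181) + (24331 + 3349) = 2*8*(1 + 2*181) + (24331 + 3349) = 2*8*(1 + 362) + 27680 = 2*8*363 + 27680 = 5808 + 27680 = 33488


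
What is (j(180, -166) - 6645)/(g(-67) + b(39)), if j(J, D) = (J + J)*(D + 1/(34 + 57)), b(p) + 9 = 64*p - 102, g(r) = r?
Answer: -6042495/210938 ≈ -28.646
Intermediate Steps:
b(p) = -111 + 64*p (b(p) = -9 + (64*p - 102) = -9 + (-102 + 64*p) = -111 + 64*p)
j(J, D) = 2*J*(1/91 + D) (j(J, D) = (2*J)*(D + 1/91) = (2*J)*(1/91 + D) = 2*J*(1/91 + D))
(j(180, -166) - 6645)/(g(-67) + b(39)) = ((2/91)*180*(1 + 91*(-166)) - 6645)/(-67 + (-111 + 64*39)) = ((2/91)*180*(1 - 15106) - 6645)/(-67 + (-111 + 2496)) = ((2/91)*180*(-15105) - 6645)/(-67 + 2385) = (-5437800/91 - 6645)/2318 = -6042495/91*1/2318 = -6042495/210938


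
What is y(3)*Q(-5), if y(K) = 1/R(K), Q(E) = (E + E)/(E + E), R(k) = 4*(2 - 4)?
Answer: -1/8 ≈ -0.12500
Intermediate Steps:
R(k) = -8 (R(k) = 4*(-2) = -8)
Q(E) = 1 (Q(E) = (2*E)/((2*E)) = (2*E)*(1/(2*E)) = 1)
y(K) = -1/8 (y(K) = 1/(-8) = -1/8)
y(3)*Q(-5) = -1/8*1 = -1/8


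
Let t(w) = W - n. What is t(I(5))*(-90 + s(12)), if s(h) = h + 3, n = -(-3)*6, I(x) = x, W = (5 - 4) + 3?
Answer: 1050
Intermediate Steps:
W = 4 (W = 1 + 3 = 4)
n = 18 (n = -3*(-6) = 18)
s(h) = 3 + h
t(w) = -14 (t(w) = 4 - 1*18 = 4 - 18 = -14)
t(I(5))*(-90 + s(12)) = -14*(-90 + (3 + 12)) = -14*(-90 + 15) = -14*(-75) = 1050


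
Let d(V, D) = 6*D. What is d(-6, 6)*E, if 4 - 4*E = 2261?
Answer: -20313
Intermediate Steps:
E = -2257/4 (E = 1 - 1/4*2261 = 1 - 2261/4 = -2257/4 ≈ -564.25)
d(-6, 6)*E = (6*6)*(-2257/4) = 36*(-2257/4) = -20313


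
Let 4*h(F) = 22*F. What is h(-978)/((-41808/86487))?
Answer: 155071191/13936 ≈ 11127.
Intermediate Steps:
h(F) = 11*F/2 (h(F) = (22*F)/4 = 11*F/2)
h(-978)/((-41808/86487)) = ((11/2)*(-978))/((-41808/86487)) = -5379/((-41808*1/86487)) = -5379/(-13936/28829) = -5379*(-28829/13936) = 155071191/13936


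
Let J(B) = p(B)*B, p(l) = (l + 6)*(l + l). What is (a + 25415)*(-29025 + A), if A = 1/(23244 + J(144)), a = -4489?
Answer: -1896244824586837/3122022 ≈ -6.0738e+8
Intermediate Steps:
p(l) = 2*l*(6 + l) (p(l) = (6 + l)*(2*l) = 2*l*(6 + l))
J(B) = 2*B²*(6 + B) (J(B) = (2*B*(6 + B))*B = 2*B²*(6 + B))
A = 1/6244044 (A = 1/(23244 + 2*144²*(6 + 144)) = 1/(23244 + 2*20736*150) = 1/(23244 + 6220800) = 1/6244044 ≈ 1.6015e-7)
(a + 25415)*(-29025 + A) = (-4489 + 25415)*(-29025 + 1/6244044) = 20926*(-181233377099/6244044) = -1896244824586837/3122022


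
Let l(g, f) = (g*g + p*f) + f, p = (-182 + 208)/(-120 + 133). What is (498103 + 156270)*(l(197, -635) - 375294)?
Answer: -221433279470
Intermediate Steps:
p = 2 (p = 26/13 = 26*(1/13) = 2)
l(g, f) = g² + 3*f (l(g, f) = (g*g + 2*f) + f = (g² + 2*f) + f = g² + 3*f)
(498103 + 156270)*(l(197, -635) - 375294) = (498103 + 156270)*((197² + 3*(-635)) - 375294) = 654373*((38809 - 1905) - 375294) = 654373*(36904 - 375294) = 654373*(-338390) = -221433279470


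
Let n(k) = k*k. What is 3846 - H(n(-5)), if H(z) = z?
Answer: 3821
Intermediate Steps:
n(k) = k²
3846 - H(n(-5)) = 3846 - 1*(-5)² = 3846 - 1*25 = 3846 - 25 = 3821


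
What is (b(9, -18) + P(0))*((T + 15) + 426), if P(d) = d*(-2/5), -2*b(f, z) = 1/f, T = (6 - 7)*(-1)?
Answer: -221/9 ≈ -24.556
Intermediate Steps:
T = 1 (T = -1*(-1) = 1)
b(f, z) = -1/(2*f)
P(d) = -2*d/5 (P(d) = d*(-2*⅕) = d*(-⅖) = -2*d/5)
(b(9, -18) + P(0))*((T + 15) + 426) = (-½/9 - ⅖*0)*((1 + 15) + 426) = (-½*⅑ + 0)*(16 + 426) = (-1/18 + 0)*442 = -1/18*442 = -221/9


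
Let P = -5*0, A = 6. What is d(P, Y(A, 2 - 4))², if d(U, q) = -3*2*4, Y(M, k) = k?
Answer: 576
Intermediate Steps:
P = 0
d(U, q) = -24 (d(U, q) = -6*4 = -24)
d(P, Y(A, 2 - 4))² = (-24)² = 576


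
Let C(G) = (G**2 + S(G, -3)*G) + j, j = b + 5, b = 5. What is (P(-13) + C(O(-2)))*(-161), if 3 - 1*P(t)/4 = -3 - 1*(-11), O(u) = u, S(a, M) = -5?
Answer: -644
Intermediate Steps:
j = 10 (j = 5 + 5 = 10)
P(t) = -20 (P(t) = 12 - 4*(-3 - 1*(-11)) = 12 - 4*(-3 + 11) = 12 - 4*8 = 12 - 32 = -20)
C(G) = 10 + G**2 - 5*G (C(G) = (G**2 - 5*G) + 10 = 10 + G**2 - 5*G)
(P(-13) + C(O(-2)))*(-161) = (-20 + (10 + (-2)**2 - 5*(-2)))*(-161) = (-20 + (10 + 4 + 10))*(-161) = (-20 + 24)*(-161) = 4*(-161) = -644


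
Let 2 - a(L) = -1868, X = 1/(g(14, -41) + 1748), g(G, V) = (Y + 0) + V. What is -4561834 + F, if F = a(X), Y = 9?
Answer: -4559964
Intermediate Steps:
g(G, V) = 9 + V (g(G, V) = (9 + 0) + V = 9 + V)
X = 1/1716 (X = 1/((9 - 41) + 1748) = 1/(-32 + 1748) = 1/1716 ≈ 0.00058275)
a(L) = 1870 (a(L) = 2 - 1*(-1868) = 2 + 1868 = 1870)
F = 1870
-4561834 + F = -4561834 + 1870 = -4559964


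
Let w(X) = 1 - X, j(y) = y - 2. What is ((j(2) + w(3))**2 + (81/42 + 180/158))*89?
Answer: 695713/1106 ≈ 629.04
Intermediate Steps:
j(y) = -2 + y
((j(2) + w(3))**2 + (81/42 + 180/158))*89 = (((-2 + 2) + (1 - 1*3))**2 + (81/42 + 180/158))*89 = ((0 + (1 - 3))**2 + (81*(1/42) + 180*(1/158)))*89 = ((0 - 2)**2 + (27/14 + 90/79))*89 = ((-2)**2 + 3393/1106)*89 = (4 + 3393/1106)*89 = (7817/1106)*89 = 695713/1106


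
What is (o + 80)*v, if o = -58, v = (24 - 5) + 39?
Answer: 1276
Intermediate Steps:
v = 58 (v = 19 + 39 = 58)
(o + 80)*v = (-58 + 80)*58 = 22*58 = 1276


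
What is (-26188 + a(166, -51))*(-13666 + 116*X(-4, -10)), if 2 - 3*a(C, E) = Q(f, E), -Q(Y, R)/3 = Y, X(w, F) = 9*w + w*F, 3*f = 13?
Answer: 345667966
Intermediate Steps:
f = 13/3 (f = (⅓)*13 = 13/3 ≈ 4.3333)
X(w, F) = 9*w + F*w
Q(Y, R) = -3*Y
a(C, E) = 5 (a(C, E) = ⅔ - (-1)*13/3 = ⅔ - ⅓*(-13) = ⅔ + 13/3 = 5)
(-26188 + a(166, -51))*(-13666 + 116*X(-4, -10)) = (-26188 + 5)*(-13666 + 116*(-4*(9 - 10))) = -26183*(-13666 + 116*(-4*(-1))) = -26183*(-13666 + 116*4) = -26183*(-13666 + 464) = -26183*(-13202) = 345667966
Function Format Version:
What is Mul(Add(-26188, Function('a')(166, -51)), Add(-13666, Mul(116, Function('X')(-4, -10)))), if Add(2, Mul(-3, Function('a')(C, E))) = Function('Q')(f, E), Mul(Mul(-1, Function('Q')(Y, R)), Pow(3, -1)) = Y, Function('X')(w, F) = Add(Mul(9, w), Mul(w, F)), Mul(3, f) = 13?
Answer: 345667966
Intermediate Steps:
f = Rational(13, 3) (f = Mul(Rational(1, 3), 13) = Rational(13, 3) ≈ 4.3333)
Function('X')(w, F) = Add(Mul(9, w), Mul(F, w))
Function('Q')(Y, R) = Mul(-3, Y)
Function('a')(C, E) = 5 (Function('a')(C, E) = Add(Rational(2, 3), Mul(Rational(-1, 3), Mul(-3, Rational(13, 3)))) = Add(Rational(2, 3), Mul(Rational(-1, 3), -13)) = Add(Rational(2, 3), Rational(13, 3)) = 5)
Mul(Add(-26188, Function('a')(166, -51)), Add(-13666, Mul(116, Function('X')(-4, -10)))) = Mul(Add(-26188, 5), Add(-13666, Mul(116, Mul(-4, Add(9, -10))))) = Mul(-26183, Add(-13666, Mul(116, Mul(-4, -1)))) = Mul(-26183, Add(-13666, Mul(116, 4))) = Mul(-26183, Add(-13666, 464)) = Mul(-26183, -13202) = 345667966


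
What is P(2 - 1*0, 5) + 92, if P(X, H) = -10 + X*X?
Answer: 86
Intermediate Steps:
P(X, H) = -10 + X²
P(2 - 1*0, 5) + 92 = (-10 + (2 - 1*0)²) + 92 = (-10 + (2 + 0)²) + 92 = (-10 + 2²) + 92 = (-10 + 4) + 92 = -6 + 92 = 86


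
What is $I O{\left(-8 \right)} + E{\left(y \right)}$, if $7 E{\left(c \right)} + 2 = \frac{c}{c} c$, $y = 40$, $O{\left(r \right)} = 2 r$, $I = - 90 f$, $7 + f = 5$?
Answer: $- \frac{20122}{7} \approx -2874.6$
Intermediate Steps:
$f = -2$ ($f = -7 + 5 = -2$)
$I = 180$ ($I = \left(-90\right) \left(-2\right) = 180$)
$E{\left(c \right)} = - \frac{2}{7} + \frac{c}{7}$ ($E{\left(c \right)} = - \frac{2}{7} + \frac{\frac{c}{c} c}{7} = - \frac{2}{7} + \frac{1 c}{7} = - \frac{2}{7} + \frac{c}{7}$)
$I O{\left(-8 \right)} + E{\left(y \right)} = 180 \cdot 2 \left(-8\right) + \left(- \frac{2}{7} + \frac{1}{7} \cdot 40\right) = 180 \left(-16\right) + \left(- \frac{2}{7} + \frac{40}{7}\right) = -2880 + \frac{38}{7} = - \frac{20122}{7}$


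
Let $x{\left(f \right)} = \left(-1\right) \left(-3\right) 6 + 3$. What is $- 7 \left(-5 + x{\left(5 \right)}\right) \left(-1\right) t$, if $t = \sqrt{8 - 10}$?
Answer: $112 i \sqrt{2} \approx 158.39 i$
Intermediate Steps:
$x{\left(f \right)} = 21$ ($x{\left(f \right)} = 3 \cdot 6 + 3 = 18 + 3 = 21$)
$t = i \sqrt{2}$ ($t = \sqrt{-2} = i \sqrt{2} \approx 1.4142 i$)
$- 7 \left(-5 + x{\left(5 \right)}\right) \left(-1\right) t = - 7 \left(-5 + 21\right) \left(-1\right) i \sqrt{2} = - 7 \cdot 16 \left(-1\right) i \sqrt{2} = \left(-7\right) \left(-16\right) i \sqrt{2} = 112 i \sqrt{2}$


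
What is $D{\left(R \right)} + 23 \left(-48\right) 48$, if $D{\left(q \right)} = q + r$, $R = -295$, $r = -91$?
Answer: $-53378$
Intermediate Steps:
$D{\left(q \right)} = -91 + q$ ($D{\left(q \right)} = q - 91 = -91 + q$)
$D{\left(R \right)} + 23 \left(-48\right) 48 = \left(-91 - 295\right) + 23 \left(-48\right) 48 = -386 - 52992 = -53378$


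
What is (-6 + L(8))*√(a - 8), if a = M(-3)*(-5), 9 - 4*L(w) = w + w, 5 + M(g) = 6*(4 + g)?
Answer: -31*I*√13/4 ≈ -27.943*I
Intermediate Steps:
M(g) = 19 + 6*g (M(g) = -5 + 6*(4 + g) = -5 + (24 + 6*g) = 19 + 6*g)
L(w) = 9/4 - w/2 (L(w) = 9/4 - (w + w)/4 = 9/4 - w/2)
a = -5 (a = (19 + 6*(-3))*(-5) = (19 - 18)*(-5) = 1*(-5) = -5)
(-6 + L(8))*√(a - 8) = (-6 + (9/4 - ½*8))*√(-5 - 8) = (-6 + (9/4 - 4))*√(-13) = (-6 - 7/4)*(I*√13) = -31*I*√13/4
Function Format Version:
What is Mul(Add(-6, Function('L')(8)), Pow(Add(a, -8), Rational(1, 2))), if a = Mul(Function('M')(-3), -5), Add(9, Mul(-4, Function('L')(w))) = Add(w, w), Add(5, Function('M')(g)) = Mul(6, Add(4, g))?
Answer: Mul(Rational(-31, 4), I, Pow(13, Rational(1, 2))) ≈ Mul(-27.943, I)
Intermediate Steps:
Function('M')(g) = Add(19, Mul(6, g)) (Function('M')(g) = Add(-5, Mul(6, Add(4, g))) = Add(-5, Add(24, Mul(6, g))) = Add(19, Mul(6, g)))
Function('L')(w) = Add(Rational(9, 4), Mul(Rational(-1, 2), w)) (Function('L')(w) = Add(Rational(9, 4), Mul(Rational(-1, 4), Add(w, w))) = Add(Rational(9, 4), Mul(Rational(-1, 4), Mul(2, w))) = Add(Rational(9, 4), Mul(Rational(-1, 2), w)))
a = -5 (a = Mul(Add(19, Mul(6, -3)), -5) = Mul(Add(19, -18), -5) = Mul(1, -5) = -5)
Mul(Add(-6, Function('L')(8)), Pow(Add(a, -8), Rational(1, 2))) = Mul(Add(-6, Add(Rational(9, 4), Mul(Rational(-1, 2), 8))), Pow(Add(-5, -8), Rational(1, 2))) = Mul(Add(-6, Add(Rational(9, 4), -4)), Pow(-13, Rational(1, 2))) = Mul(Add(-6, Rational(-7, 4)), Mul(I, Pow(13, Rational(1, 2)))) = Mul(Rational(-31, 4), Mul(I, Pow(13, Rational(1, 2)))) = Mul(Rational(-31, 4), I, Pow(13, Rational(1, 2)))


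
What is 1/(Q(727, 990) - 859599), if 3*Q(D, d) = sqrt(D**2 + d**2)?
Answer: -7736391/6650192458580 - 3*sqrt(1508629)/6650192458580 ≈ -1.1639e-6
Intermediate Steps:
Q(D, d) = sqrt(D**2 + d**2)/3
1/(Q(727, 990) - 859599) = 1/(sqrt(727**2 + 990**2)/3 - 859599) = 1/(sqrt(528529 + 980100)/3 - 859599) = 1/(sqrt(1508629)/3 - 859599) = 1/(-859599 + sqrt(1508629)/3)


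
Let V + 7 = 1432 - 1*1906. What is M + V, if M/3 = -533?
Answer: -2080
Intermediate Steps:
V = -481 (V = -7 + (1432 - 1*1906) = -7 + (1432 - 1906) = -7 - 474 = -481)
M = -1599 (M = 3*(-533) = -1599)
M + V = -1599 - 481 = -2080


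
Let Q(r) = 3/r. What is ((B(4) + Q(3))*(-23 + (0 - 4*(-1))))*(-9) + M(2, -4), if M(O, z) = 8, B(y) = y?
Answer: 863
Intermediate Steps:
((B(4) + Q(3))*(-23 + (0 - 4*(-1))))*(-9) + M(2, -4) = ((4 + 3/3)*(-23 + (0 - 4*(-1))))*(-9) + 8 = ((4 + 3*(⅓))*(-23 + (0 + 4)))*(-9) + 8 = ((4 + 1)*(-23 + 4))*(-9) + 8 = (5*(-19))*(-9) + 8 = -95*(-9) + 8 = 855 + 8 = 863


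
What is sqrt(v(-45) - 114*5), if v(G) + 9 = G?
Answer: 4*I*sqrt(39) ≈ 24.98*I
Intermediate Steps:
v(G) = -9 + G
sqrt(v(-45) - 114*5) = sqrt((-9 - 45) - 114*5) = sqrt(-54 - 570) = sqrt(-624) = 4*I*sqrt(39)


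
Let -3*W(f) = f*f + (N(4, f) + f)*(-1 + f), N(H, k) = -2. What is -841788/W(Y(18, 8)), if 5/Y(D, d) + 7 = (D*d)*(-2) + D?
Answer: 193768654356/157663 ≈ 1.2290e+6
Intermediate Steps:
Y(D, d) = 5/(-7 + D - 2*D*d) (Y(D, d) = 5/(-7 + ((D*d)*(-2) + D)) = 5/(-7 + (-2*D*d + D)) = 5/(-7 + (D - 2*D*d)) = 5/(-7 + D - 2*D*d))
W(f) = -f²/3 - (-1 + f)*(-2 + f)/3 (W(f) = -(f*f + (-2 + f)*(-1 + f))/3 = -(f² + (-1 + f)*(-2 + f))/3 = -f²/3 - (-1 + f)*(-2 + f)/3)
-841788/W(Y(18, 8)) = -841788/(-⅔ - 5/(7 - 1*18 + 2*18*8) - 2*25/(7 - 1*18 + 2*18*8)²/3) = -841788/(-⅔ - 5/(7 - 18 + 288) - 2*25/(7 - 18 + 288)²/3) = -841788/(-⅔ - 5/277 - 2*(-5/277)²/3) = -841788/(-⅔ - 5/277 - ⅔*25/76729) = -841788/(-⅔ - 5/277 - 50/230187) = -841788/(-157663/230187) = -841788*(-230187/157663) = 193768654356/157663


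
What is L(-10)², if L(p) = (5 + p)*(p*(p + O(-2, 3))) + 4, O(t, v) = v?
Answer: 119716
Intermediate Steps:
L(p) = 4 + p*(3 + p)*(5 + p) (L(p) = (5 + p)*(p*(p + 3)) + 4 = (5 + p)*(p*(3 + p)) + 4 = p*(3 + p)*(5 + p) + 4 = 4 + p*(3 + p)*(5 + p))
L(-10)² = (4 + (-10)³ + 8*(-10)² + 15*(-10))² = (4 - 1000 + 8*100 - 150)² = (4 - 1000 + 800 - 150)² = (-346)² = 119716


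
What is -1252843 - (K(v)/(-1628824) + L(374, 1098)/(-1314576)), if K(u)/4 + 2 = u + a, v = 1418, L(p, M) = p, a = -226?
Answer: -9862513363227743/7872106392 ≈ -1.2528e+6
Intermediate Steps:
K(u) = -912 + 4*u (K(u) = -8 + 4*(u - 226) = -8 + 4*(-226 + u) = -8 + (-904 + 4*u) = -912 + 4*u)
-1252843 - (K(v)/(-1628824) + L(374, 1098)/(-1314576)) = -1252843 - ((-912 + 4*1418)/(-1628824) + 374/(-1314576)) = -1252843 - ((-912 + 5672)*(-1/1628824) + 374*(-1/1314576)) = -1252843 - (4760*(-1/1628824) - 11/38664) = -1252843 - (-595/203603 - 11/38664) = -1252843 - 1*(-25244713/7872106392) = -1252843 + 25244713/7872106392 = -9862513363227743/7872106392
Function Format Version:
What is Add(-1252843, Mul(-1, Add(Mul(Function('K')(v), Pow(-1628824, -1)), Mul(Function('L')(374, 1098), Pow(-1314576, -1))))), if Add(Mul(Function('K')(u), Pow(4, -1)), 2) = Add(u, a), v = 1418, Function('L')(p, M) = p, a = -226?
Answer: Rational(-9862513363227743, 7872106392) ≈ -1.2528e+6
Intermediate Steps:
Function('K')(u) = Add(-912, Mul(4, u)) (Function('K')(u) = Add(-8, Mul(4, Add(u, -226))) = Add(-8, Mul(4, Add(-226, u))) = Add(-8, Add(-904, Mul(4, u))) = Add(-912, Mul(4, u)))
Add(-1252843, Mul(-1, Add(Mul(Function('K')(v), Pow(-1628824, -1)), Mul(Function('L')(374, 1098), Pow(-1314576, -1))))) = Add(-1252843, Mul(-1, Add(Mul(Add(-912, Mul(4, 1418)), Pow(-1628824, -1)), Mul(374, Pow(-1314576, -1))))) = Add(-1252843, Mul(-1, Add(Mul(Add(-912, 5672), Rational(-1, 1628824)), Mul(374, Rational(-1, 1314576))))) = Add(-1252843, Mul(-1, Add(Mul(4760, Rational(-1, 1628824)), Rational(-11, 38664)))) = Add(-1252843, Mul(-1, Add(Rational(-595, 203603), Rational(-11, 38664)))) = Add(-1252843, Mul(-1, Rational(-25244713, 7872106392))) = Add(-1252843, Rational(25244713, 7872106392)) = Rational(-9862513363227743, 7872106392)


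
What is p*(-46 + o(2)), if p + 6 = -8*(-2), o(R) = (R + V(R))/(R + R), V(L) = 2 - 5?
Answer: -925/2 ≈ -462.50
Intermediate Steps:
V(L) = -3
o(R) = (-3 + R)/(2*R) (o(R) = (R - 3)/(R + R) = (-3 + R)/((2*R)) = (-3 + R)*(1/(2*R)) = (-3 + R)/(2*R))
p = 10 (p = -6 - 8*(-2) = -6 + 16 = 10)
p*(-46 + o(2)) = 10*(-46 + (1/2)*(-3 + 2)/2) = 10*(-46 + (1/2)*(1/2)*(-1)) = 10*(-46 - 1/4) = 10*(-185/4) = -925/2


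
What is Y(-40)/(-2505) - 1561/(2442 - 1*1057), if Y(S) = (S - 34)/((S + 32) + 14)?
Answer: -2335934/2081655 ≈ -1.1222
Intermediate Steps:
Y(S) = (-34 + S)/(46 + S) (Y(S) = (-34 + S)/((32 + S) + 14) = (-34 + S)/(46 + S))
Y(-40)/(-2505) - 1561/(2442 - 1*1057) = ((-34 - 40)/(46 - 40))/(-2505) - 1561/(2442 - 1*1057) = (-74/6)*(-1/2505) - 1561/(2442 - 1057) = ((⅙)*(-74))*(-1/2505) - 1561/1385 = -37/3*(-1/2505) - 1561*1/1385 = 37/7515 - 1561/1385 = -2335934/2081655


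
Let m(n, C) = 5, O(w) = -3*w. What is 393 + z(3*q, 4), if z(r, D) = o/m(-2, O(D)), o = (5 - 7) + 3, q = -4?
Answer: 1966/5 ≈ 393.20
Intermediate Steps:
o = 1 (o = -2 + 3 = 1)
z(r, D) = 1/5
393 + z(3*q, 4) = 393 + 1/5 = 1966/5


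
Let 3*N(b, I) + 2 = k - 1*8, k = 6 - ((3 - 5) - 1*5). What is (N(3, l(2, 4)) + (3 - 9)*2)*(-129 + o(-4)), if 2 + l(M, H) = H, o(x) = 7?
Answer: 1342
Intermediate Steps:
l(M, H) = -2 + H
k = 13 (k = 6 - (-2 - 5) = 6 - 1*(-7) = 6 + 7 = 13)
N(b, I) = 1 (N(b, I) = -⅔ + (13 - 1*8)/3 = -⅔ + (13 - 8)/3 = -⅔ + (⅓)*5 = -⅔ + 5/3 = 1)
(N(3, l(2, 4)) + (3 - 9)*2)*(-129 + o(-4)) = (1 + (3 - 9)*2)*(-129 + 7) = (1 - 6*2)*(-122) = (1 - 12)*(-122) = -11*(-122) = 1342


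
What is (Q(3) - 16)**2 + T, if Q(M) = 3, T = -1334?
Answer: -1165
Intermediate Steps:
(Q(3) - 16)**2 + T = (3 - 16)**2 - 1334 = (-13)**2 - 1334 = 169 - 1334 = -1165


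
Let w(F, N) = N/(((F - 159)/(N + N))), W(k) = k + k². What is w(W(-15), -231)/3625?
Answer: 35574/61625 ≈ 0.57727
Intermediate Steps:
w(F, N) = 2*N²/(-159 + F) (w(F, N) = N/(((-159 + F)/((2*N)))) = N/(((-159 + F)*(1/(2*N)))) = N/(((-159 + F)/(2*N))) = N*(2*N/(-159 + F)) = 2*N²/(-159 + F))
w(W(-15), -231)/3625 = (2*(-231)²/(-159 - 15*(1 - 15)))/3625 = (2*53361/(-159 - 15*(-14)))*(1/3625) = (2*53361/(-159 + 210))*(1/3625) = (2*53361/51)*(1/3625) = (2*53361*(1/51))*(1/3625) = (35574/17)*(1/3625) = 35574/61625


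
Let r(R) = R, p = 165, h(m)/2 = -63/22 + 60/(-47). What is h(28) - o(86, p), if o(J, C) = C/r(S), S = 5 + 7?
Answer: -45559/2068 ≈ -22.030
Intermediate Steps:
S = 12
h(m) = -4281/517 (h(m) = 2*(-63/22 + 60/(-47)) = 2*(-63*1/22 + 60*(-1/47)) = 2*(-63/22 - 60/47) = 2*(-4281/1034) = -4281/517)
o(J, C) = C/12
h(28) - o(86, p) = -4281/517 - 165/12 = -4281/517 - 1*55/4 = -4281/517 - 55/4 = -45559/2068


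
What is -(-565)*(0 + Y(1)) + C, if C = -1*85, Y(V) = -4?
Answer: -2345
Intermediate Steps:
C = -85
-(-565)*(0 + Y(1)) + C = -(-565)*(0 - 4) - 85 = -(-565)*(-4) - 85 = -113*20 - 85 = -2260 - 85 = -2345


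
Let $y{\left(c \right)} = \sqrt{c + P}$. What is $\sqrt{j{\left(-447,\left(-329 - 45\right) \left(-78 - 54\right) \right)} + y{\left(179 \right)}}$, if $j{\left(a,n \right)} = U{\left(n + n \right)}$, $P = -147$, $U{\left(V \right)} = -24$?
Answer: $2 \sqrt{-6 + \sqrt{2}} \approx 4.2829 i$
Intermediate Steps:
$j{\left(a,n \right)} = -24$
$y{\left(c \right)} = \sqrt{-147 + c}$ ($y{\left(c \right)} = \sqrt{c - 147} = \sqrt{-147 + c}$)
$\sqrt{j{\left(-447,\left(-329 - 45\right) \left(-78 - 54\right) \right)} + y{\left(179 \right)}} = \sqrt{-24 + \sqrt{-147 + 179}} = \sqrt{-24 + \sqrt{32}} = \sqrt{-24 + 4 \sqrt{2}}$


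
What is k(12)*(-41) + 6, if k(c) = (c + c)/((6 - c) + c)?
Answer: -158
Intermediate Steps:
k(c) = c/3 (k(c) = (2*c)/6 = (2*c)*(⅙) = c/3)
k(12)*(-41) + 6 = ((⅓)*12)*(-41) + 6 = 4*(-41) + 6 = -164 + 6 = -158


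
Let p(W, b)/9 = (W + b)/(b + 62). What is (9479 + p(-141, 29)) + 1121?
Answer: 137656/13 ≈ 10589.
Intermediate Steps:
p(W, b) = 9*(W + b)/(62 + b) (p(W, b) = 9*((W + b)/(b + 62)) = 9*((W + b)/(62 + b)) = 9*(W + b)/(62 + b))
(9479 + p(-141, 29)) + 1121 = (9479 + 9*(-141 + 29)/(62 + 29)) + 1121 = (9479 + 9*(-112)/91) + 1121 = (9479 + 9*(1/91)*(-112)) + 1121 = (9479 - 144/13) + 1121 = 123083/13 + 1121 = 137656/13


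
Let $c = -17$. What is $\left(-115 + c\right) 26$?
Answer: $-3432$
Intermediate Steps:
$\left(-115 + c\right) 26 = \left(-115 - 17\right) 26 = \left(-132\right) 26 = -3432$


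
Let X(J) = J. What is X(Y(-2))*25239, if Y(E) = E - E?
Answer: 0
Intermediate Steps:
Y(E) = 0
X(Y(-2))*25239 = 0*25239 = 0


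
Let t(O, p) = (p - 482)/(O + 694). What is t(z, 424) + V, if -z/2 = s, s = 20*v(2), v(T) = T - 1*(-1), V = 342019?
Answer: 98159424/287 ≈ 3.4202e+5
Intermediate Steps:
v(T) = 1 + T (v(T) = T + 1 = 1 + T)
s = 60 (s = 20*(1 + 2) = 20*3 = 60)
z = -120 (z = -2*60 = -120)
t(O, p) = (-482 + p)/(694 + O)
t(z, 424) + V = (-482 + 424)/(694 - 120) + 342019 = -58/574 + 342019 = (1/574)*(-58) + 342019 = -29/287 + 342019 = 98159424/287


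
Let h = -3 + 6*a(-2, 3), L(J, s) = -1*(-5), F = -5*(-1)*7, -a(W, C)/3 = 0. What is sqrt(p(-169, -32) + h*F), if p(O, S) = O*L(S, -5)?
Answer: 5*I*sqrt(38) ≈ 30.822*I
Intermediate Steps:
a(W, C) = 0 (a(W, C) = -3*0 = 0)
F = 35 (F = 5*7 = 35)
L(J, s) = 5
h = -3 (h = -3 + 6*0 = -3 + 0 = -3)
p(O, S) = 5*O (p(O, S) = O*5 = 5*O)
sqrt(p(-169, -32) + h*F) = sqrt(5*(-169) - 3*35) = sqrt(-845 - 105) = sqrt(-950) = 5*I*sqrt(38)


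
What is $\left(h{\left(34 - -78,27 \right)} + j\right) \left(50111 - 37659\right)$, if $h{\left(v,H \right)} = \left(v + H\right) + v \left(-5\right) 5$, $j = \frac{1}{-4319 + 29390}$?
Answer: $- \frac{830721856360}{25071} \approx -3.3135 \cdot 10^{7}$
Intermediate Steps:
$j = \frac{1}{25071} \approx 3.9887 \cdot 10^{-5}$
$h{\left(v,H \right)} = H - 24 v$ ($h{\left(v,H \right)} = \left(H + v\right) + - 5 v 5 = \left(H + v\right) - 25 v = H - 24 v$)
$\left(h{\left(34 - -78,27 \right)} + j\right) \left(50111 - 37659\right) = \left(\left(27 - 24 \left(34 - -78\right)\right) + \frac{1}{25071}\right) \left(50111 - 37659\right) = \left(\left(27 - 24 \left(34 + 78\right)\right) + \frac{1}{25071}\right) 12452 = \left(\left(27 - 2688\right) + \frac{1}{25071}\right) 12452 = \left(-2661 + \frac{1}{25071}\right) 12452 = \left(- \frac{66713930}{25071}\right) 12452 = - \frac{830721856360}{25071}$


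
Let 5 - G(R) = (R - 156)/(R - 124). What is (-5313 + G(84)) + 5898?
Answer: 2941/5 ≈ 588.20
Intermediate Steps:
G(R) = 5 - (-156 + R)/(-124 + R) (G(R) = 5 - (R - 156)/(R - 124) = 5 - (-156 + R)/(-124 + R))
(-5313 + G(84)) + 5898 = (-5313 + 4*(-116 + 84)/(-124 + 84)) + 5898 = (-5313 + 4*(-32)/(-40)) + 5898 = (-5313 + 4*(-1/40)*(-32)) + 5898 = (-5313 + 16/5) + 5898 = -26549/5 + 5898 = 2941/5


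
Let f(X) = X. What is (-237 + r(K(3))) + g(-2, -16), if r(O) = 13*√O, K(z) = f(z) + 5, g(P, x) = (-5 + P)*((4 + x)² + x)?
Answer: -1133 + 26*√2 ≈ -1096.2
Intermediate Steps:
g(P, x) = (-5 + P)*(x + (4 + x)²)
K(z) = 5 + z (K(z) = z + 5 = 5 + z)
(-237 + r(K(3))) + g(-2, -16) = (-237 + 13*√(5 + 3)) + (-5*(-16) - 5*(4 - 16)² - 2*(-16) - 2*(4 - 16)²) = (-237 + 13*√8) + (80 - 5*(-12)² + 32 - 2*(-12)²) = (-237 + 13*(2*√2)) + (80 - 5*144 + 32 - 2*144) = (-237 + 26*√2) + (80 - 720 + 32 - 288) = (-237 + 26*√2) - 896 = -1133 + 26*√2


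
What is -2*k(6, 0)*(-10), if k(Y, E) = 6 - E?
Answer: 120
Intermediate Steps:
-2*k(6, 0)*(-10) = -2*(6 - 1*0)*(-10) = -2*(6 + 0)*(-10) = -2*6*(-10) = -12*(-10) = 120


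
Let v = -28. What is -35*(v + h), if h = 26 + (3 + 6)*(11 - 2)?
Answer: -2765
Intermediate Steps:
h = 107 (h = 26 + 9*9 = 26 + 81 = 107)
-35*(v + h) = -35*(-28 + 107) = -35*79 = -2765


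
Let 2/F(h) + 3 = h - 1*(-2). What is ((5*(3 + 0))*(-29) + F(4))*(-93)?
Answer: 40393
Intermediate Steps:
F(h) = 2/(-1 + h) (F(h) = 2/(-3 + (h - 1*(-2))) = 2/(-3 + (h + 2)) = 2/(-3 + (2 + h)) = 2/(-1 + h))
((5*(3 + 0))*(-29) + F(4))*(-93) = ((5*(3 + 0))*(-29) + 2/(-1 + 4))*(-93) = ((5*3)*(-29) + 2/3)*(-93) = (15*(-29) + 2*(⅓))*(-93) = (-435 + ⅔)*(-93) = -1303/3*(-93) = 40393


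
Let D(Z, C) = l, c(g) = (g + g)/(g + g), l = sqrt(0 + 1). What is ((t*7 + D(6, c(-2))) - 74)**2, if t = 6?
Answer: 961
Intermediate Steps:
l = 1 (l = sqrt(1) = 1)
c(g) = 1 (c(g) = (2*g)/((2*g)) = (2*g)*(1/(2*g)) = 1)
D(Z, C) = 1
((t*7 + D(6, c(-2))) - 74)**2 = ((6*7 + 1) - 74)**2 = ((42 + 1) - 74)**2 = (43 - 74)**2 = (-31)**2 = 961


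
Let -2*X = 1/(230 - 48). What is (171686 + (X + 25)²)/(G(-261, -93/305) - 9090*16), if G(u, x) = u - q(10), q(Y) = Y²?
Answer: -22830500057/19318049296 ≈ -1.1818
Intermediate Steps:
X = -1/364 (X = -1/(2*(230 - 48)) = -½/182 = -½*1/182 = -1/364 ≈ -0.0027473)
G(u, x) = -100 + u (G(u, x) = u - 1*10² = u - 1*100 = u - 100 = -100 + u)
(171686 + (X + 25)²)/(G(-261, -93/305) - 9090*16) = (171686 + (-1/364 + 25)²)/((-100 - 261) - 9090*16) = (171686 + (9099/364)²)/(-361 - 145440) = (171686 + 82791801/132496)/(-145801) = (22830500057/132496)*(-1/145801) = -22830500057/19318049296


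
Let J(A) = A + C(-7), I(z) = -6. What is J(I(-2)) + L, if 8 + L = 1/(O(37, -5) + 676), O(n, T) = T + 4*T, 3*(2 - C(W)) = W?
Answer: -6292/651 ≈ -9.6651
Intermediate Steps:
C(W) = 2 - W/3
O(n, T) = 5*T
J(A) = 13/3 + A (J(A) = A + (2 - 1/3*(-7)) = A + (2 + 7/3) = A + 13/3 = 13/3 + A)
L = -5207/651 (L = -8 + 1/(5*(-5) + 676) = -8 + 1/(-25 + 676) = -8 + 1/651 = -5207/651 ≈ -7.9985)
J(I(-2)) + L = (13/3 - 6) - 5207/651 = -5/3 - 5207/651 = -6292/651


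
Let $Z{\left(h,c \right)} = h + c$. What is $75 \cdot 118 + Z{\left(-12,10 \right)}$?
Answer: $8848$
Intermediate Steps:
$Z{\left(h,c \right)} = c + h$
$75 \cdot 118 + Z{\left(-12,10 \right)} = 75 \cdot 118 + \left(10 - 12\right) = 8850 - 2 = 8848$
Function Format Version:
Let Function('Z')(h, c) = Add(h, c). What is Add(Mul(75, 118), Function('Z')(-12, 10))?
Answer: 8848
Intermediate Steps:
Function('Z')(h, c) = Add(c, h)
Add(Mul(75, 118), Function('Z')(-12, 10)) = Add(Mul(75, 118), Add(10, -12)) = Add(8850, -2) = 8848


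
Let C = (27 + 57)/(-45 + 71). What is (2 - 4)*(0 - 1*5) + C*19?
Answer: 928/13 ≈ 71.385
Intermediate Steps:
C = 42/13 (C = 84/26 = 84*(1/26) = 42/13 ≈ 3.2308)
(2 - 4)*(0 - 1*5) + C*19 = (2 - 4)*(0 - 1*5) + (42/13)*19 = -2*(0 - 5) + 798/13 = -2*(-5) + 798/13 = 10 + 798/13 = 928/13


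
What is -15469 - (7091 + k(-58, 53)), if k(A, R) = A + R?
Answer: -22555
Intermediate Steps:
-15469 - (7091 + k(-58, 53)) = -15469 - (7091 + (-58 + 53)) = -15469 - (7091 - 5) = -15469 - 1*7086 = -15469 - 7086 = -22555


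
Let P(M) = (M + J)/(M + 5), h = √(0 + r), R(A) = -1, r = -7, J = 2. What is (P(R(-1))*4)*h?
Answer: I*√7 ≈ 2.6458*I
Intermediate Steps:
h = I*√7 (h = √(0 - 7) = √(-7) = I*√7 ≈ 2.6458*I)
P(M) = (2 + M)/(5 + M) (P(M) = (M + 2)/(M + 5) = (2 + M)/(5 + M))
(P(R(-1))*4)*h = (((2 - 1)/(5 - 1))*4)*(I*√7) = ((1/4)*4)*(I*√7) = (((¼)*1)*4)*(I*√7) = ((¼)*4)*(I*√7) = 1*(I*√7) = I*√7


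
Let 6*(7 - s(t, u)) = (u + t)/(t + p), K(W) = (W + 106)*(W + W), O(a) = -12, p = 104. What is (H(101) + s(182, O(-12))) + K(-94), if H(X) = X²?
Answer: 6822731/858 ≈ 7951.9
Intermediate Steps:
K(W) = 2*W*(106 + W) (K(W) = (106 + W)*(2*W) = 2*W*(106 + W))
s(t, u) = 7 - (t + u)/(6*(104 + t)) (s(t, u) = 7 - (u + t)/(6*(t + 104)) = 7 - (t + u)/(6*(104 + t)))
(H(101) + s(182, O(-12))) + K(-94) = (101² + (4368 - 1*(-12) + 41*182)/(6*(104 + 182))) + 2*(-94)*(106 - 94) = (10201 + (⅙)*(4368 + 12 + 7462)/286) + 2*(-94)*12 = (10201 + (⅙)*(1/286)*11842) - 2256 = (10201 + 5921/858) - 2256 = 8758379/858 - 2256 = 6822731/858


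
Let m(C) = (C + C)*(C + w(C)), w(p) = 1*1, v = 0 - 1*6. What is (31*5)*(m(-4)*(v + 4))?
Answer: -7440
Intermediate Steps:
v = -6 (v = 0 - 6 = -6)
w(p) = 1
m(C) = 2*C*(1 + C) (m(C) = (C + C)*(C + 1) = (2*C)*(1 + C) = 2*C*(1 + C))
(31*5)*(m(-4)*(v + 4)) = (31*5)*((2*(-4)*(1 - 4))*(-6 + 4)) = 155*((2*(-4)*(-3))*(-2)) = 155*(24*(-2)) = 155*(-48) = -7440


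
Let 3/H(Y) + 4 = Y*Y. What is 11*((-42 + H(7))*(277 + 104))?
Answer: -878713/5 ≈ -1.7574e+5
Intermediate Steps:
H(Y) = 3/(-4 + Y²) (H(Y) = 3/(-4 + Y*Y) = 3/(-4 + Y²))
11*((-42 + H(7))*(277 + 104)) = 11*((-42 + 3/(-4 + 7²))*(277 + 104)) = 11*((-42 + 3/(-4 + 49))*381) = 11*((-42 + 3/45)*381) = 11*((-42 + 3*(1/45))*381) = 11*((-42 + 1/15)*381) = 11*(-629/15*381) = 11*(-79883/5) = -878713/5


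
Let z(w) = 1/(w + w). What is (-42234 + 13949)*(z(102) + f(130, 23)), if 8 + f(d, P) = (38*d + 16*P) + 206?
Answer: -31770419125/204 ≈ -1.5574e+8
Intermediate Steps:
z(w) = 1/(2*w)
f(d, P) = 198 + 16*P + 38*d (f(d, P) = -8 + ((38*d + 16*P) + 206) = -8 + ((16*P + 38*d) + 206) = -8 + (206 + 16*P + 38*d) = 198 + 16*P + 38*d)
(-42234 + 13949)*(z(102) + f(130, 23)) = (-42234 + 13949)*((½)/102 + (198 + 16*23 + 38*130)) = -28285*((½)*(1/102) + (198 + 368 + 4940)) = -28285*(1/204 + 5506) = -28285*1123225/204 = -31770419125/204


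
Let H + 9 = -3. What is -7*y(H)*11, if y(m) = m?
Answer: 924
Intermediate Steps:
H = -12 (H = -9 - 3 = -12)
-7*y(H)*11 = -7*(-12)*11 = 84*11 = 924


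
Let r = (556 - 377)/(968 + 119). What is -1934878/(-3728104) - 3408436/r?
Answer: -6906256438512883/333665308 ≈ -2.0698e+7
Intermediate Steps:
r = 179/1087 ≈ 0.16467
-1934878/(-3728104) - 3408436/r = -1934878/(-3728104) - 3408436/179/1087 = -1934878*(-1/3728104) - 3408436*1087/179 = 967439/1864052 - 3704969932/179 = -6906256438512883/333665308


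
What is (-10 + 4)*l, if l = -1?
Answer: 6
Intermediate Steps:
(-10 + 4)*l = (-10 + 4)*(-1) = -6*(-1) = 6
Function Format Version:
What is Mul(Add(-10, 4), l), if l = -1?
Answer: 6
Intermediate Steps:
Mul(Add(-10, 4), l) = Mul(Add(-10, 4), -1) = Mul(-6, -1) = 6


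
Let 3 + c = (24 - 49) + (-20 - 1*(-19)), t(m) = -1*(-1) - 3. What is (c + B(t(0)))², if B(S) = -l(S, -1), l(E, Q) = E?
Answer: 729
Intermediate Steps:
t(m) = -2 (t(m) = 1 - 3 = -2)
B(S) = -S
c = -29 (c = -3 + ((24 - 49) + (-20 - 1*(-19))) = -3 + (-25 + (-20 + 19)) = -3 + (-25 - 1) = -3 - 26 = -29)
(c + B(t(0)))² = (-29 - 1*(-2))² = (-29 + 2)² = (-27)² = 729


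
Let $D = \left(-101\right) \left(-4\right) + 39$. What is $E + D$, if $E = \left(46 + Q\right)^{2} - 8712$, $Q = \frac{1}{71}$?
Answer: $- \frac{31010740}{5041} \approx -6151.7$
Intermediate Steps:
$Q = \frac{1}{71} \approx 0.014085$
$D = 443$ ($D = 404 + 39 = 443$)
$E = - \frac{33243903}{5041}$ ($E = \left(46 + \frac{1}{71}\right)^{2} - 8712 = \left(\frac{3267}{71}\right)^{2} - 8712 = \frac{10673289}{5041} - 8712 = - \frac{33243903}{5041} \approx -6594.7$)
$E + D = - \frac{33243903}{5041} + 443 = - \frac{31010740}{5041}$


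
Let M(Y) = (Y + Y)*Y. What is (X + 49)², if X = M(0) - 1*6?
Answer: 1849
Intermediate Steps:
M(Y) = 2*Y² (M(Y) = (2*Y)*Y = 2*Y²)
X = -6 (X = 2*0² - 1*6 = 2*0 - 6 = 0 - 6 = -6)
(X + 49)² = (-6 + 49)² = 43² = 1849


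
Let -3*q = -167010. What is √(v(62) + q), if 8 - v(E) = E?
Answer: 8*√869 ≈ 235.83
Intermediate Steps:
q = 55670 (q = -⅓*(-167010) = 55670)
v(E) = 8 - E
√(v(62) + q) = √((8 - 1*62) + 55670) = √((8 - 62) + 55670) = √(-54 + 55670) = √55616 = 8*√869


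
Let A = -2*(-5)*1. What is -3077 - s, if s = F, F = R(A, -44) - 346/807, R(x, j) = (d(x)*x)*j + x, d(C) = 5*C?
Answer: 15263137/807 ≈ 18913.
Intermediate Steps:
A = 10 (A = 10*1 = 10)
R(x, j) = x + 5*j*x² (R(x, j) = ((5*x)*x)*j + x = (5*x²)*j + x = 5*j*x² + x = x + 5*j*x²)
F = -17746276/807 (F = 10*(1 + 5*(-44)*10) - 346/807 = 10*(1 - 2200) - 346/807 = 10*(-2199) - 1*346/807 = -21990 - 346/807 = -17746276/807 ≈ -21990.)
s = -17746276/807 ≈ -21990.
-3077 - s = -3077 - 1*(-17746276/807) = -3077 + 17746276/807 = 15263137/807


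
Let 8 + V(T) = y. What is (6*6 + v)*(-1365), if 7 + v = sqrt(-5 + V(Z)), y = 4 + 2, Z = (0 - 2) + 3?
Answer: -39585 - 1365*I*sqrt(7) ≈ -39585.0 - 3611.4*I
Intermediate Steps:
Z = 1 (Z = -2 + 3 = 1)
y = 6
V(T) = -2 (V(T) = -8 + 6 = -2)
v = -7 + I*sqrt(7) (v = -7 + sqrt(-5 - 2) = -7 + sqrt(-7) = -7 + I*sqrt(7) ≈ -7.0 + 2.6458*I)
(6*6 + v)*(-1365) = (6*6 + (-7 + I*sqrt(7)))*(-1365) = (36 + (-7 + I*sqrt(7)))*(-1365) = (29 + I*sqrt(7))*(-1365) = -39585 - 1365*I*sqrt(7)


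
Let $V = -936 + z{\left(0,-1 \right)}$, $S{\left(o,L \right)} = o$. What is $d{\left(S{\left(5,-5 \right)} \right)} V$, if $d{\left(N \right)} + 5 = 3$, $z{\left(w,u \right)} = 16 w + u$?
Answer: $1874$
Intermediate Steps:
$z{\left(w,u \right)} = u + 16 w$
$d{\left(N \right)} = -2$ ($d{\left(N \right)} = -5 + 3 = -2$)
$V = -937$ ($V = -936 + \left(-1 + 16 \cdot 0\right) = -936 + \left(-1 + 0\right) = -936 - 1 = -937$)
$d{\left(S{\left(5,-5 \right)} \right)} V = \left(-2\right) \left(-937\right) = 1874$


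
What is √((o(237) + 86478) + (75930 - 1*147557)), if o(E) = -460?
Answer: 3*√1599 ≈ 119.96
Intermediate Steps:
√((o(237) + 86478) + (75930 - 1*147557)) = √((-460 + 86478) + (75930 - 1*147557)) = √(86018 + (75930 - 147557)) = √(86018 - 71627) = √14391 = 3*√1599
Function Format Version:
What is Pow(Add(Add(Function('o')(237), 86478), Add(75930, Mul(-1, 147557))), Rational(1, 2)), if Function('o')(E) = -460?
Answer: Mul(3, Pow(1599, Rational(1, 2))) ≈ 119.96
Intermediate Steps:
Pow(Add(Add(Function('o')(237), 86478), Add(75930, Mul(-1, 147557))), Rational(1, 2)) = Pow(Add(Add(-460, 86478), Add(75930, Mul(-1, 147557))), Rational(1, 2)) = Pow(Add(86018, Add(75930, -147557)), Rational(1, 2)) = Pow(Add(86018, -71627), Rational(1, 2)) = Pow(14391, Rational(1, 2)) = Mul(3, Pow(1599, Rational(1, 2)))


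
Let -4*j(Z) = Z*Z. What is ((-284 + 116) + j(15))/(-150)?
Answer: 299/200 ≈ 1.4950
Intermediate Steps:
j(Z) = -Z**2/4 (j(Z) = -Z*Z/4 = -Z**2/4)
((-284 + 116) + j(15))/(-150) = ((-284 + 116) - 1/4*15**2)/(-150) = (-168 - 1/4*225)*(-1/150) = (-168 - 225/4)*(-1/150) = -897/4*(-1/150) = 299/200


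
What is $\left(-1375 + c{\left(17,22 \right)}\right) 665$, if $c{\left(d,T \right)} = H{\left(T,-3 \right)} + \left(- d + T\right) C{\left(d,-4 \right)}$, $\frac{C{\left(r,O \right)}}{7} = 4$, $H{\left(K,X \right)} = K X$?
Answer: $-865165$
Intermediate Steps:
$C{\left(r,O \right)} = 28$ ($C{\left(r,O \right)} = 7 \cdot 4 = 28$)
$c{\left(d,T \right)} = - 28 d + 25 T$ ($c{\left(d,T \right)} = T \left(-3\right) + \left(- d + T\right) 28 = - 3 T + \left(T - d\right) 28 = - 3 T + \left(- 28 d + 28 T\right) = - 28 d + 25 T$)
$\left(-1375 + c{\left(17,22 \right)}\right) 665 = \left(-1375 + \left(\left(-28\right) 17 + 25 \cdot 22\right)\right) 665 = \left(-1375 + \left(-476 + 550\right)\right) 665 = \left(-1375 + 74\right) 665 = \left(-1301\right) 665 = -865165$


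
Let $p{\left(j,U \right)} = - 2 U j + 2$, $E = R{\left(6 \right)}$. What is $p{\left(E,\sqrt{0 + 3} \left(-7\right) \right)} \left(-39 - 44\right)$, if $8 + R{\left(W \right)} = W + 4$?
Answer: $-166 - 2324 \sqrt{3} \approx -4191.3$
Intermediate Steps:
$R{\left(W \right)} = -4 + W$ ($R{\left(W \right)} = -8 + \left(W + 4\right) = -8 + \left(4 + W\right) = -4 + W$)
$E = 2$ ($E = -4 + 6 = 2$)
$p{\left(j,U \right)} = 2 - 2 U j$ ($p{\left(j,U \right)} = - 2 U j + 2 = 2 - 2 U j$)
$p{\left(E,\sqrt{0 + 3} \left(-7\right) \right)} \left(-39 - 44\right) = \left(2 - 2 \sqrt{0 + 3} \left(-7\right) 2\right) \left(-39 - 44\right) = \left(2 - 2 \sqrt{3} \left(-7\right) 2\right) \left(-39 - 44\right) = \left(2 - 2 \left(- 7 \sqrt{3}\right) 2\right) \left(-83\right) = \left(2 + 28 \sqrt{3}\right) \left(-83\right) = -166 - 2324 \sqrt{3}$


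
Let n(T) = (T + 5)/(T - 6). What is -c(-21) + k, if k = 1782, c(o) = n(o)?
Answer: 48098/27 ≈ 1781.4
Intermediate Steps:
n(T) = (5 + T)/(-6 + T)
c(o) = (5 + o)/(-6 + o)
-c(-21) + k = -(5 - 21)/(-6 - 21) + 1782 = -(-16)/(-27) + 1782 = -(-1)*(-16)/27 + 1782 = -1*16/27 + 1782 = -16/27 + 1782 = 48098/27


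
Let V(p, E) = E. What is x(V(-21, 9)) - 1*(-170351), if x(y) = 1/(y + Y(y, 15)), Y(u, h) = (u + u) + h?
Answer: 7154743/42 ≈ 1.7035e+5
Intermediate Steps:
Y(u, h) = h + 2*u (Y(u, h) = 2*u + h = h + 2*u)
x(y) = 1/(15 + 3*y) (x(y) = 1/(y + (15 + 2*y)) = 1/(15 + 3*y))
x(V(-21, 9)) - 1*(-170351) = 1/(3*(5 + 9)) - 1*(-170351) = (1/3)/14 + 170351 = (1/3)*(1/14) + 170351 = 1/42 + 170351 = 7154743/42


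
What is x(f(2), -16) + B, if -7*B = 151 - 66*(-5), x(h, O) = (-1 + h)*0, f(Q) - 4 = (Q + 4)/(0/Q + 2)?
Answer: -481/7 ≈ -68.714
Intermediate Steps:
f(Q) = 6 + Q/2 (f(Q) = 4 + (Q + 4)/(0/Q + 2) = 4 + (4 + Q)/(0 + 2) = 4 + (4 + Q)/2 = 4 + (4 + Q)*(½) = 4 + (2 + Q/2) = 6 + Q/2)
x(h, O) = 0
B = -481/7 (B = -(151 - 66*(-5))/7 = -(151 - 1*(-330))/7 = -(151 + 330)/7 = -⅐*481 = -481/7 ≈ -68.714)
x(f(2), -16) + B = 0 - 481/7 = -481/7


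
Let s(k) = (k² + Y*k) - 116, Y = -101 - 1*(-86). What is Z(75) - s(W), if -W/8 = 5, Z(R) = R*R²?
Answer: 419791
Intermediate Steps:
Z(R) = R³
Y = -15 (Y = -101 + 86 = -15)
W = -40 (W = -8*5 = -40)
s(k) = -116 + k² - 15*k (s(k) = (k² - 15*k) - 116 = -116 + k² - 15*k)
Z(75) - s(W) = 75³ - (-116 + (-40)² - 15*(-40)) = 421875 - (-116 + 1600 + 600) = 421875 - 1*2084 = 421875 - 2084 = 419791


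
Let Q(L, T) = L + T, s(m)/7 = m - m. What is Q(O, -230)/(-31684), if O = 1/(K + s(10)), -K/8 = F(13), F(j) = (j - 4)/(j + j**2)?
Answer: 8371/1140624 ≈ 0.0073390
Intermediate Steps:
s(m) = 0 (s(m) = 7*(m - m) = 7*0 = 0)
F(j) = (-4 + j)/(j + j**2)
K = -36/91 (K = -8*(-4 + 13)/(13*(1 + 13)) = -8*9/(13*14) = -8*9/182 = -36/91 ≈ -0.39560)
O = -91/36 (O = 1/(-36/91 + 0) = 1/(-36/91) = -91/36 ≈ -2.5278)
Q(O, -230)/(-31684) = (-91/36 - 230)/(-31684) = -8371/36*(-1/31684) = 8371/1140624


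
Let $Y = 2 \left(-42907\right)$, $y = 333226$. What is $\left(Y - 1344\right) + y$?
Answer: $246068$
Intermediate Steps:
$Y = -85814$
$\left(Y - 1344\right) + y = \left(-85814 - 1344\right) + 333226 = -87158 + 333226 = 246068$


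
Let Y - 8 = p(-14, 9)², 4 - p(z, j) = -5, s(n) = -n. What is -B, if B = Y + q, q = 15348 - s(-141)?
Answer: -15296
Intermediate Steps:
p(z, j) = 9 (p(z, j) = 4 - 1*(-5) = 4 + 5 = 9)
Y = 89 (Y = 8 + 9² = 8 + 81 = 89)
q = 15207 (q = 15348 - (-1)*(-141) = 15348 - 1*141 = 15348 - 141 = 15207)
B = 15296 (B = 89 + 15207 = 15296)
-B = -1*15296 = -15296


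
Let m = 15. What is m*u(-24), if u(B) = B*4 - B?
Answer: -1080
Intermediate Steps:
u(B) = 3*B (u(B) = 4*B - B = 3*B)
m*u(-24) = 15*(3*(-24)) = 15*(-72) = -1080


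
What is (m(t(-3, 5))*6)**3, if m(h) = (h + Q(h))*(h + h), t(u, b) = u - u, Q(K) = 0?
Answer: 0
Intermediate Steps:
t(u, b) = 0
m(h) = 2*h**2 (m(h) = (h + 0)*(h + h) = h*(2*h) = 2*h**2)
(m(t(-3, 5))*6)**3 = ((2*0**2)*6)**3 = ((2*0)*6)**3 = (0*6)**3 = 0**3 = 0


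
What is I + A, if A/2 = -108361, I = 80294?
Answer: -136428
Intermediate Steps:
A = -216722 (A = 2*(-108361) = -216722)
I + A = 80294 - 216722 = -136428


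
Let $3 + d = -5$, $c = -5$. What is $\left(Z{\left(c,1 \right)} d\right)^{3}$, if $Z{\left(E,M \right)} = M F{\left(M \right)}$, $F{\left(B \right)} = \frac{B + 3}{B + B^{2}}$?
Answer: $-4096$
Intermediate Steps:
$d = -8$ ($d = -3 - 5 = -8$)
$F{\left(B \right)} = \frac{3 + B}{B + B^{2}}$
$Z{\left(E,M \right)} = \frac{3 + M}{1 + M}$ ($Z{\left(E,M \right)} = M \frac{3 + M}{M \left(1 + M\right)} = \frac{3 + M}{1 + M}$)
$\left(Z{\left(c,1 \right)} d\right)^{3} = \left(\frac{3 + 1}{1 + 1} \left(-8\right)\right)^{3} = \left(\frac{1}{2} \cdot 4 \left(-8\right)\right)^{3} = \left(2 \left(-8\right)\right)^{3} = \left(-16\right)^{3} = -4096$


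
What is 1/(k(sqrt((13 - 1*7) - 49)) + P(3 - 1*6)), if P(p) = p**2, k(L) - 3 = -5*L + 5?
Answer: 17/1364 + 5*I*sqrt(43)/1364 ≈ 0.012463 + 0.024038*I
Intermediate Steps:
k(L) = 8 - 5*L (k(L) = 3 + (-5*L + 5) = 3 + (5 - 5*L) = 8 - 5*L)
1/(k(sqrt((13 - 1*7) - 49)) + P(3 - 1*6)) = 1/((8 - 5*sqrt((13 - 1*7) - 49)) + (3 - 1*6)**2) = 1/((8 - 5*sqrt((13 - 7) - 49)) + (3 - 6)**2) = 1/((8 - 5*sqrt(6 - 49)) + (-3)**2) = 1/((8 - 5*I*sqrt(43)) + 9) = 1/(17 - 5*I*sqrt(43))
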